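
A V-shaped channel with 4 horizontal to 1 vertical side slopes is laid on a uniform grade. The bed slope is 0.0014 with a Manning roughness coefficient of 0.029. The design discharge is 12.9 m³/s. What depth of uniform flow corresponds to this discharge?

Manning's equation rearranged: A R^(2/3) = nQ / (1·√S) = 0.029 × 12.9 / (√0.0014) = 9.998.
At y = 1.43 m: A R^(2/3) = 6.41 — short.
At y = 1.69 m: A R^(2/3) = 10.01 — matches.

y_n = 1.69 m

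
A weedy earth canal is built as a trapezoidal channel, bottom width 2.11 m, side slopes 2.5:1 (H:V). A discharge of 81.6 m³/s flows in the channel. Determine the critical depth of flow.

y_c = 2.55 m

At critical depth, Q² T / (g A³) = 1, i.e. A³/T = Q²/g = 81.6²/9.81 = 678.8.
Try y = 3.03 m: A³/T = 1464 — too large.
Try y = 1.83 m: A³/T = 162.6 — too small.
Try y = 2.55 m: A³/T = 681.6 — close enough.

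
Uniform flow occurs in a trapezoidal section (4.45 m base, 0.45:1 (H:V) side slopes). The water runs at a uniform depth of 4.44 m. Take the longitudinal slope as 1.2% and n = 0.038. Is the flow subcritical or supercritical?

With bottom width b = 4.45 m and side slope z = 0.45: A = (b + zy)y = (4.45 + 0.45×4.44)×4.44 = 28.63 m²; P = b + 2y√(1+z²) = 4.45 + 2×4.44×1.097 = 14.19 m.
Hydraulic radius R = A/P = 28.63/14.19 = 2.018 m.
V = (1/n) R^(2/3) √S = (1/0.038) × 2.018^(2/3) × √0.012 = 4.603 m/s. Hydraulic depth D_h = A/T = 28.63/8.446 = 3.39 m.
Froude number Fr = V/√(g·D_h) = 4.603/√(9.81×3.39) = 0.798, which is less than 1, so the flow is subcritical.

subcritical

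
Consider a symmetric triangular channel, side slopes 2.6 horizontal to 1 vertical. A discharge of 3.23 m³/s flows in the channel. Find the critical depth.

y_c = 0.794 m

At critical depth, Q² T / (g A³) = 1, i.e. A³/T = Q²/g = 3.23²/9.81 = 1.063.
Try y = 0.603 m: A³/T = 0.2695 — low.
Try y = 0.794 m: A³/T = 1.067 — ≈ 1.063.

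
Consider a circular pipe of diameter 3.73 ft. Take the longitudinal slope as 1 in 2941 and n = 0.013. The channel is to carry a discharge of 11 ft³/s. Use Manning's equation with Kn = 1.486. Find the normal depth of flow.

y_n = 1.87 ft

Manning's equation rearranged: A R^(2/3) = nQ / (1.486·√S) = 0.013 × 11 / (1.486 × √0.00034) = 5.219.
At y = 1.54 ft: A R^(2/3) = 3.723 — too small.
At y = 2.32 ft: A R^(2/3) = 7.398 — too large.
At y = 1.87 ft: A R^(2/3) = 5.239 — matches.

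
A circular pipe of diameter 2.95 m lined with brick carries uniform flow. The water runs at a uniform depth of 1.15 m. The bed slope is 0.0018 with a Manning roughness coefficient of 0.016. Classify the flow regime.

subcritical

For a circular section of diameter D = 2.95 m at depth y = 1.15 m, the central angle is θ = 2 arccos(1 − 2y/D) = 2.697 rad. Then A = (D²/8)(θ − sin θ) = 2.467 m² and P = Dθ/2 = 3.978 m.
Hydraulic radius R = A/P = 2.467/3.978 = 0.62 m.
V = (1/n) R^(2/3) √S = (1/0.016) × 0.62^(2/3) × √0.0018 = 1.928 m/s. Hydraulic depth D_h = A/T = 2.467/2.877 = 0.8572 m.
Froude number Fr = V/√(g·D_h) = 1.928/√(9.81×0.8572) = 0.665, which is less than 1, so the flow is subcritical.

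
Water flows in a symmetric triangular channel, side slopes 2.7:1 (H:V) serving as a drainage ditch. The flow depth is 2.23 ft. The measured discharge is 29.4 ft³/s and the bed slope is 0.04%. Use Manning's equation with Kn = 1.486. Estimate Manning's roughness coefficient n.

n = 0.014

For a triangular section with side slope z = 2.7: A = zy² = 2.7×2.23² = 13.43 ft²; P = 2y√(1+z²) = 2×2.23×2.879 = 12.84 ft.
Hydraulic radius R = A/P = 13.43/12.84 = 1.046 ft.
Rearranging Manning's equation: n = (1.486/Q) A R^(2/3) S^(1/2) = (1.486/29.4) × 13.43 × 1.046^(2/3) × √0.0004 = 0.014.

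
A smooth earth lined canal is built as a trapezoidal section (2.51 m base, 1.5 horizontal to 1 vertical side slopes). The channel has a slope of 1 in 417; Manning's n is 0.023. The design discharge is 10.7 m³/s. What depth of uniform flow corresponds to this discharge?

Manning's equation rearranged: A R^(2/3) = nQ / (1·√S) = 0.023 × 10.7 / (√0.002398) = 5.026.
Try y = 1.02 m: A R^(2/3) = 3.143 — too small.
Try y = 1.53 m: A R^(2/3) = 6.934 — too large.
Try y = 1.3 m: A R^(2/3) = 5.02 — matches.

y_n = 1.3 m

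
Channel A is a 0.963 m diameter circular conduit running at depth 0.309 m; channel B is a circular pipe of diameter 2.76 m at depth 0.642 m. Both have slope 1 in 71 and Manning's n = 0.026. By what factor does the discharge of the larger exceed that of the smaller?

8.82

Channel A: For a circular section of diameter D = 0.963 m at depth y = 0.309 m, the central angle is θ = 2 arccos(1 − 2y/D) = 2.409 rad. Then A = (D²/8)(θ − sin θ) = 0.2017 m² and P = Dθ/2 = 1.16 m. Hydraulic radius R = A/P = 0.2017/1.16 = 0.1739 m. Q_A = (1/0.026)·0.2017·0.1739^(2/3)·√0.01408 = 0.2868 m³/s.
Channel B: For a circular section of diameter D = 2.76 m at depth y = 0.642 m, the central angle is θ = 2 arccos(1 − 2y/D) = 2.013 rad. Then A = (D²/8)(θ − sin θ) = 1.056 m² and P = Dθ/2 = 2.778 m. Hydraulic radius R = A/P = 1.056/2.778 = 0.3802 m. Q_B = (1/0.026)·1.056·0.3802^(2/3)·√0.01408 = 2.531 m³/s.
The larger discharge is 2.531 m³/s and the smaller is 0.2868 m³/s; the ratio is 8.82.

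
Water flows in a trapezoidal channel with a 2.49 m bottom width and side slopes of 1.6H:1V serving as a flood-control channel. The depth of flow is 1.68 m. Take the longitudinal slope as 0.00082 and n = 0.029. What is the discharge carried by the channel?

Q = 8.5 m³/s

With bottom width b = 2.49 m and side slope z = 1.6: A = (b + zy)y = (2.49 + 1.6×1.68)×1.68 = 8.699 m²; P = b + 2y√(1+z²) = 2.49 + 2×1.68×1.887 = 8.83 m.
Hydraulic radius R = A/P = 8.699/8.83 = 0.9852 m.
Manning's equation: Q = (1/n) A R^(2/3) S^(1/2) = (1/0.029) × 8.699 × 0.9852^(2/3) × 0.00082^(1/2) = 8.5 m³/s.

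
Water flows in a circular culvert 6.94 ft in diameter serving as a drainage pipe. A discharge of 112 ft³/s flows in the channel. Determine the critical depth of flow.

y_c = 2.73 ft

At critical depth, Q² T / (g A³) = 1, i.e. A³/T = Q²/g = 112²/32.2 = 389.6.
Try y = 2.32 ft: A³/T = 207.8 — short.
Try y = 3.16 ft: A³/T = 681.7 — over.
Try y = 2.73 ft: A³/T = 389.1 — close enough.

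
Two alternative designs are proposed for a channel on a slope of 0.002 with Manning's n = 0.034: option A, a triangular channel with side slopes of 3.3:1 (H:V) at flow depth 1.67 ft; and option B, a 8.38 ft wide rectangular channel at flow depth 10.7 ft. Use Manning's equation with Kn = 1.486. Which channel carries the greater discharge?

Channel A: For a triangular section with side slope z = 3.3: A = zy² = 3.3×1.67² = 9.203 ft²; P = 2y√(1+z²) = 2×1.67×3.448 = 11.52 ft. Hydraulic radius R = A/P = 9.203/11.52 = 0.7991 ft. Q_A = (1.486/0.034)·9.203·0.7991^(2/3)·√0.002 = 15.49 ft³/s.
Channel B: Flow area A = b·y = 8.38 × 10.7 = 89.67 ft². Wetted perimeter P = b + 2y = 8.38 + 2×10.7 = 29.78 ft. Hydraulic radius R = A/P = 89.67/29.78 = 3.011 ft. Q_B = (1.486/0.034)·89.67·3.011^(2/3)·√0.002 = 365.4 ft³/s.
Q_A = 15.49 ft³/s vs Q_B = 365.4 ft³/s, so channel B carries more.

channel B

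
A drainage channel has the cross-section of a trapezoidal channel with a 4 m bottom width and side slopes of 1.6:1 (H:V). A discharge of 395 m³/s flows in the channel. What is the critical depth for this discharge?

At critical depth, Q² T / (g A³) = 1, i.e. A³/T = Q²/g = 395²/9.81 = 15900.
Trying y = 4.36 m: A³/T = 6105 — too small.
Trying y = 6.2 m: A³/T = 26960 — too large.
Trying y = 5.48 m: A³/T = 15910 — ≈ 15900.

y_c = 5.48 m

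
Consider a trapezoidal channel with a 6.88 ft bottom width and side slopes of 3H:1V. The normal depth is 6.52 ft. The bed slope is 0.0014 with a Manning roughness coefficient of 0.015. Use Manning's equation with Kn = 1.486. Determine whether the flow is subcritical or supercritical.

With bottom width b = 6.88 ft and side slope z = 3: A = (b + zy)y = (6.88 + 3×6.52)×6.52 = 172.4 ft²; P = b + 2y√(1+z²) = 6.88 + 2×6.52×3.162 = 48.12 ft.
Hydraulic radius R = A/P = 172.4/48.12 = 3.583 ft.
V = (1.486/n) R^(2/3) √S = (1.486/0.015) × 3.583^(2/3) × √0.0014 = 8.679 ft/s. Hydraulic depth D_h = A/T = 172.4/46 = 3.748 ft.
Froude number Fr = V/√(g·D_h) = 8.679/√(32.2×3.748) = 0.79, which is less than 1, so the flow is subcritical.

subcritical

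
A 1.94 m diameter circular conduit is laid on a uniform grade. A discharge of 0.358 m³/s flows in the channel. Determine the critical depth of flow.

y_c = 0.279 m

At critical depth, Q² T / (g A³) = 1, i.e. A³/T = Q²/g = 0.358²/9.81 = 0.01306.
At y = 0.214 m: A³/T = 0.004612 — low.
At y = 0.326 m: A³/T = 0.02425 — high.
At y = 0.279 m: A³/T = 0.01314 — matches.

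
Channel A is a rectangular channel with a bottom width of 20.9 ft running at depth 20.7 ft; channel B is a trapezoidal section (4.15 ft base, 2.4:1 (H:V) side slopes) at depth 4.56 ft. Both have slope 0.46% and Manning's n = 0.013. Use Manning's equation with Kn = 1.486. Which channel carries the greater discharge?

channel A

Channel A: Flow area A = b·y = 20.9 × 20.7 = 432.6 ft². Wetted perimeter P = b + 2y = 20.9 + 2×20.7 = 62.3 ft. Hydraulic radius R = A/P = 432.6/62.3 = 6.944 ft. Q_A = (1.486/0.013)·432.6·6.944^(2/3)·√0.0046 = 12210 ft³/s.
Channel B: With bottom width b = 4.15 ft and side slope z = 2.4: A = (b + zy)y = (4.15 + 2.4×4.56)×4.56 = 68.83 ft²; P = b + 2y√(1+z²) = 4.15 + 2×4.56×2.6 = 27.86 ft. Hydraulic radius R = A/P = 68.83/27.86 = 2.47 ft. Q_B = (1.486/0.013)·68.83·2.47^(2/3)·√0.0046 = 975.1 ft³/s.
Q_A = 12210 ft³/s vs Q_B = 975.1 ft³/s, so channel A carries more.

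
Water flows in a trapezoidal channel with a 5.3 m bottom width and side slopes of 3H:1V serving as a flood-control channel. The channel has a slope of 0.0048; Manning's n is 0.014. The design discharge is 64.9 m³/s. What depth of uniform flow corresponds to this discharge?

Manning's equation rearranged: A R^(2/3) = nQ / (1·√S) = 0.014 × 64.9 / (√0.0048) = 13.11.
Try y = 1.75 m: A R^(2/3) = 20.01 — too large.
Try y = 1.13 m: A R^(2/3) = 8.384 — too small.
Try y = 1.42 m: A R^(2/3) = 13.12 — close enough.

y_n = 1.42 m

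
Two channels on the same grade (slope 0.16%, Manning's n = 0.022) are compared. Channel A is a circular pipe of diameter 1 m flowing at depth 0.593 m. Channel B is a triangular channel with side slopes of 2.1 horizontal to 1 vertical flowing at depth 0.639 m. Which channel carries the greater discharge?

Channel A: For a circular section of diameter D = 1 m at depth y = 0.593 m, the central angle is θ = 2 arccos(1 − 2y/D) = 3.516 rad. Then A = (D²/8)(θ − sin θ) = 0.4852 m² and P = Dθ/2 = 1.758 m. Hydraulic radius R = A/P = 0.4852/1.758 = 0.276 m. Q_A = (1/0.022)·0.4852·0.276^(2/3)·√0.0016 = 0.3739 m³/s.
Channel B: For a triangular section with side slope z = 2.1: A = zy² = 2.1×0.639² = 0.8575 m²; P = 2y√(1+z²) = 2×0.639×2.326 = 2.973 m. Hydraulic radius R = A/P = 0.8575/2.973 = 0.2885 m. Q_B = (1/0.022)·0.8575·0.2885^(2/3)·√0.0016 = 0.6806 m³/s.
Q_A = 0.3739 m³/s vs Q_B = 0.6806 m³/s, so channel B carries more.

channel B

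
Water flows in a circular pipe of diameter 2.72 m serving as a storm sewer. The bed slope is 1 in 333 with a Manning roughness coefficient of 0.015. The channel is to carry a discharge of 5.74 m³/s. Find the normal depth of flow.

Manning's equation rearranged: A R^(2/3) = nQ / (1·√S) = 0.015 × 5.74 / (√0.003003) = 1.571.
At y = 1.26 m: A R^(2/3) = 1.969 — over.
At y = 0.996 m: A R^(2/3) = 1.286 — short.
At y = 1.11 m: A R^(2/3) = 1.571 — matches.

y_n = 1.11 m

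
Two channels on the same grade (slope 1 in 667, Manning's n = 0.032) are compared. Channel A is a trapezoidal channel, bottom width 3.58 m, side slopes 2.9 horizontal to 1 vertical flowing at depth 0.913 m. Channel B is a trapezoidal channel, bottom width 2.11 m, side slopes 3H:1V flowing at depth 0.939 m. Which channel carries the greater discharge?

Channel A: With bottom width b = 3.58 m and side slope z = 2.9: A = (b + zy)y = (3.58 + 2.9×0.913)×0.913 = 5.686 m²; P = b + 2y√(1+z²) = 3.58 + 2×0.913×3.068 = 9.181 m. Hydraulic radius R = A/P = 5.686/9.181 = 0.6193 m. Q_A = (1/0.032)·5.686·0.6193^(2/3)·√0.001499 = 4.999 m³/s.
Channel B: With bottom width b = 2.11 m and side slope z = 3: A = (b + zy)y = (2.11 + 3×0.939)×0.939 = 4.626 m²; P = b + 2y√(1+z²) = 2.11 + 2×0.939×3.162 = 8.049 m. Hydraulic radius R = A/P = 4.626/8.049 = 0.5748 m. Q_B = (1/0.032)·4.626·0.5748^(2/3)·√0.001499 = 3.87 m³/s.
Q_A = 4.999 m³/s vs Q_B = 3.87 m³/s, so channel A carries more.

channel A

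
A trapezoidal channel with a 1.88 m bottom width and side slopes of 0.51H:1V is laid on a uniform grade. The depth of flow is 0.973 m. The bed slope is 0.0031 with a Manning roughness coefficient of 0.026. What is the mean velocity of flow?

With bottom width b = 1.88 m and side slope z = 0.51: A = (b + zy)y = (1.88 + 0.51×0.973)×0.973 = 2.312 m²; P = b + 2y√(1+z²) = 1.88 + 2×0.973×1.123 = 4.064 m.
Hydraulic radius R = A/P = 2.312/4.064 = 0.5689 m.
From Manning's equation, V = (1/n) R^(2/3) S^(1/2) = (1/0.026) × 0.5689^(2/3) × 0.0031^(1/2) = 1.47 m/s.

V = 1.47 m/s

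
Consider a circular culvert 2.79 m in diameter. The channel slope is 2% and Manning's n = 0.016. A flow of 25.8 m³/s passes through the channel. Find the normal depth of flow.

y_n = 1.57 m

Manning's equation rearranged: A R^(2/3) = nQ / (1·√S) = 0.016 × 25.8 / (√0.02) = 2.919.
Trying y = 1.3 m: A R^(2/3) = 2.129 — too small.
Trying y = 1.78 m: A R^(2/3) = 3.541 — too large.
Trying y = 1.57 m: A R^(2/3) = 2.922 — ≈ 2.919.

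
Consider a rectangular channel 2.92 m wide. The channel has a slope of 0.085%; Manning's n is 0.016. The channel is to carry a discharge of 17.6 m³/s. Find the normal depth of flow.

Manning's equation rearranged: A R^(2/3) = nQ / (1·√S) = 0.016 × 17.6 / (√0.00085) = 9.659.
Try y = 2.56 m: A R^(2/3) = 7.121 — short.
Try y = 3.6 m: A R^(2/3) = 10.78 — over.
Try y = 3.28 m: A R^(2/3) = 9.643 — close enough.

y_n = 3.28 m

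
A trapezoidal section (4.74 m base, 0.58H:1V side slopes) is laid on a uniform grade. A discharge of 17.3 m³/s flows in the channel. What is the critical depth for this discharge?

At critical depth, Q² T / (g A³) = 1, i.e. A³/T = Q²/g = 17.3²/9.81 = 30.51.
Try y = 0.855 m: A³/T = 15.65 — short.
Try y = 1.19 m: A³/T = 44.09 — over.
Try y = 1.06 m: A³/T = 30.63 — ≈ 30.51.

y_c = 1.06 m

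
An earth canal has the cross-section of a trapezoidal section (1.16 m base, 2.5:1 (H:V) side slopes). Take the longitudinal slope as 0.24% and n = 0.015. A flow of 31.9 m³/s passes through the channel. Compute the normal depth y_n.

Manning's equation rearranged: A R^(2/3) = nQ / (1·√S) = 0.015 × 31.9 / (√0.0024) = 9.767.
At y = 2.2 m: A R^(2/3) = 15.86 — high.
At y = 1.8 m: A R^(2/3) = 9.767 — matches.

y_n = 1.8 m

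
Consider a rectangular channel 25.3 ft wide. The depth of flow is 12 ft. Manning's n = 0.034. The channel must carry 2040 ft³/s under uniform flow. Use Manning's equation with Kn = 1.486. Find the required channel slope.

Flow area A = b·y = 25.3 × 12 = 303.6 ft². Wetted perimeter P = b + 2y = 25.3 + 2×12 = 49.3 ft.
Hydraulic radius R = A/P = 303.6/49.3 = 6.158 ft.
From Manning's equation, S = [nQ / (1.486 A R^(2/3))]² = [0.034 × 2040 / (1.486 × 303.6 × 6.158^(2/3))]² = 0.00209.

S = 0.00209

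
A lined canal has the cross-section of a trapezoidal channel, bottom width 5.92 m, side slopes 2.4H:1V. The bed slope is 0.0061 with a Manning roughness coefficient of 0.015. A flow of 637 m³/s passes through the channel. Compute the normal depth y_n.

y_n = 4.22 m

Manning's equation rearranged: A R^(2/3) = nQ / (1·√S) = 0.015 × 637 / (√0.0061) = 122.3.
Try y = 5.26 m: A R^(2/3) = 199.8 — high.
Try y = 3.04 m: A R^(2/3) = 60.53 — low.
Try y = 4.22 m: A R^(2/3) = 122.4 — matches.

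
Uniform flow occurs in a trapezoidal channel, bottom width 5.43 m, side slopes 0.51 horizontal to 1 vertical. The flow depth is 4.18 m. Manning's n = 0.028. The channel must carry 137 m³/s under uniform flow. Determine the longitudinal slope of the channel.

S = 0.00536

With bottom width b = 5.43 m and side slope z = 0.51: A = (b + zy)y = (5.43 + 0.51×4.18)×4.18 = 31.61 m²; P = b + 2y√(1+z²) = 5.43 + 2×4.18×1.123 = 14.81 m.
Hydraulic radius R = A/P = 31.61/14.81 = 2.134 m.
From Manning's equation, S = [nQ / (1 A R^(2/3))]² = [0.028 × 137 / (1 × 31.61 × 2.134^(2/3))]² = 0.00536.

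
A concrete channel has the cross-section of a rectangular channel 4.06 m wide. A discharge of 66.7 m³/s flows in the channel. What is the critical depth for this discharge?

y_c = 3.02 m

For a rectangular channel, critical depth y_c = (q²/g)^(1/3) where q = Q/b = 66.7/4.06 = 16.43 m²/s.
So y_c = (16.43²/9.81)^(1/3) = 3.02 m.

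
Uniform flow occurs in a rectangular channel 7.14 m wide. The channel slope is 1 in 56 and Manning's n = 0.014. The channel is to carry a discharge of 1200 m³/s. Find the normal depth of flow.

y_n = 9.35 m

Manning's equation rearranged: A R^(2/3) = nQ / (1·√S) = 0.014 × 1200 / (√0.01786) = 125.7.
At y = 11.1 m: A R^(2/3) = 153.7 — high.
At y = 8.41 m: A R^(2/3) = 110.8 — low.
At y = 9.35 m: A R^(2/3) = 125.7 — ≈ 125.7.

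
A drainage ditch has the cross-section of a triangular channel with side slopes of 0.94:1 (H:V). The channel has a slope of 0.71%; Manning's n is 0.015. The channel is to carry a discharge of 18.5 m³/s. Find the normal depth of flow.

y_n = 2.09 m

Manning's equation rearranged: A R^(2/3) = nQ / (1·√S) = 0.015 × 18.5 / (√0.0071) = 3.293.
Trying y = 2.33 m: A R^(2/3) = 4.39 — high.
Trying y = 2.09 m: A R^(2/3) = 3.285 — ≈ 3.293.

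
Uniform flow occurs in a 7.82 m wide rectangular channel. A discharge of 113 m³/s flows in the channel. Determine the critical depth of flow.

For a rectangular channel, critical depth y_c = (q²/g)^(1/3) where q = Q/b = 113/7.82 = 14.45 m²/s.
So y_c = (14.45²/9.81)^(1/3) = 2.77 m.

y_c = 2.77 m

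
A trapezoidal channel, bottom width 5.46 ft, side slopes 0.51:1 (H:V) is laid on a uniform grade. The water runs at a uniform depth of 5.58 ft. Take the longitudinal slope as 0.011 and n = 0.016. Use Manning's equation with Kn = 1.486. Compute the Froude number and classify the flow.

With bottom width b = 5.46 ft and side slope z = 0.51: A = (b + zy)y = (5.46 + 0.51×5.58)×5.58 = 46.35 ft²; P = b + 2y√(1+z²) = 5.46 + 2×5.58×1.123 = 17.99 ft.
Hydraulic radius R = A/P = 46.35/17.99 = 2.577 ft.
V = (1.486/n) R^(2/3) √S = (1.486/0.016) × 2.577^(2/3) × √0.011 = 18.31 ft/s. Hydraulic depth D_h = A/T = 46.35/11.15 = 4.156 ft.
Froude number Fr = V/√(g·D_h) = 18.31/√(32.2×4.156) = 1.58, which is greater than 1, so the flow is supercritical.

supercritical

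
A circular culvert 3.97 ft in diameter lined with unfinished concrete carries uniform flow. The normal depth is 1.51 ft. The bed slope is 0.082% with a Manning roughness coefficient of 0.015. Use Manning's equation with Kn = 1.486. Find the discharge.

For a circular section of diameter D = 3.97 ft at depth y = 1.51 ft, the central angle is θ = 2 arccos(1 − 2y/D) = 2.658 rad. Then A = (D²/8)(θ − sin θ) = 4.322 ft² and P = Dθ/2 = 5.277 ft.
Hydraulic radius R = A/P = 4.322/5.277 = 0.819 ft.
Manning's equation: Q = (1.486/n) A R^(2/3) S^(1/2) = (1.486/0.015) × 4.322 × 0.819^(2/3) × 0.00082^(1/2) = 10.7 ft³/s.

Q = 10.7 ft³/s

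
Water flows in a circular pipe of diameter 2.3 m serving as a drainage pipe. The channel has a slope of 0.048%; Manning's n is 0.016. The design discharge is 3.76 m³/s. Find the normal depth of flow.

Manning's equation rearranged: A R^(2/3) = nQ / (1·√S) = 0.016 × 3.76 / (√0.00048) = 2.746.
Trying y = 2.14 m: A R^(2/3) = 3.089 — over.
Trying y = 1.55 m: A R^(2/3) = 2.286 — short.
Trying y = 1.8 m: A R^(2/3) = 2.746 — matches.

y_n = 1.8 m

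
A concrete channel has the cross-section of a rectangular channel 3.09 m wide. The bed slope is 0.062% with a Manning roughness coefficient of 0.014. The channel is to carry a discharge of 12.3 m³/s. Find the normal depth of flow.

y_n = 2.35 m

Manning's equation rearranged: A R^(2/3) = nQ / (1·√S) = 0.014 × 12.3 / (√0.00062) = 6.916.
Try y = 2.96 m: A R^(2/3) = 9.238 — over.
Try y = 1.64 m: A R^(2/3) = 4.351 — short.
Try y = 2.35 m: A R^(2/3) = 6.929 — ≈ 6.916.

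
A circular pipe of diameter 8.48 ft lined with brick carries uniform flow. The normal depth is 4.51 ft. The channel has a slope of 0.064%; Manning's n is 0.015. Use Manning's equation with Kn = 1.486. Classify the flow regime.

subcritical

For a circular section of diameter D = 8.48 ft at depth y = 4.51 ft, the central angle is θ = 2 arccos(1 − 2y/D) = 3.269 rad. Then A = (D²/8)(θ − sin θ) = 30.53 ft² and P = Dθ/2 = 13.86 ft.
Hydraulic radius R = A/P = 30.53/13.86 = 2.202 ft.
V = (1.486/n) R^(2/3) √S = (1.486/0.015) × 2.202^(2/3) × √0.00064 = 4.242 ft/s. Hydraulic depth D_h = A/T = 30.53/8.463 = 3.607 ft.
Froude number Fr = V/√(g·D_h) = 4.242/√(32.2×3.607) = 0.394, which is less than 1, so the flow is subcritical.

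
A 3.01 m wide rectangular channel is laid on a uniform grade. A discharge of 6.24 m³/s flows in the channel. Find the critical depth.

For a rectangular channel, critical depth y_c = (q²/g)^(1/3) where q = Q/b = 6.24/3.01 = 2.073 m²/s.
So y_c = (2.073²/9.81)^(1/3) = 0.759 m.

y_c = 0.759 m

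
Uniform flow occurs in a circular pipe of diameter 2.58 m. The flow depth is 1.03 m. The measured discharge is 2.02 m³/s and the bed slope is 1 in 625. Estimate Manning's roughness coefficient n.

For a circular section of diameter D = 2.58 m at depth y = 1.03 m, the central angle is θ = 2 arccos(1 − 2y/D) = 2.736 rad. Then A = (D²/8)(θ − sin θ) = 1.948 m² and P = Dθ/2 = 3.529 m.
Hydraulic radius R = A/P = 1.948/3.529 = 0.5519 m.
Rearranging Manning's equation: n = (1/Q) A R^(2/3) S^(1/2) = (1/2.02) × 1.948 × 0.5519^(2/3) × √0.0016 = 0.026.

n = 0.026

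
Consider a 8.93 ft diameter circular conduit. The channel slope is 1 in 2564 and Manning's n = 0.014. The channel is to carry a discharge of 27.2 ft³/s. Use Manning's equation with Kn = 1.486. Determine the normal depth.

Manning's equation rearranged: A R^(2/3) = nQ / (1.486·√S) = 0.014 × 27.2 / (1.486 × √0.00039) = 12.98.
Trying y = 1.7 ft: A R^(2/3) = 8.476 — short.
Trying y = 2.44 ft: A R^(2/3) = 17.46 — over.
Trying y = 2.1 ft: A R^(2/3) = 12.98 — close enough.

y_n = 2.1 ft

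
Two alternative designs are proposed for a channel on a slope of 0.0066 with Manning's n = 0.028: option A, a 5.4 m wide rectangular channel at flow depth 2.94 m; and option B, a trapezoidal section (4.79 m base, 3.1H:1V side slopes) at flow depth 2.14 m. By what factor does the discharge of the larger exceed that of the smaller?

Channel A: Flow area A = b·y = 5.4 × 2.94 = 15.88 m². Wetted perimeter P = b + 2y = 5.4 + 2×2.94 = 11.28 m. Hydraulic radius R = A/P = 15.88/11.28 = 1.407 m. Q_A = (1/0.028)·15.88·1.407^(2/3)·√0.0066 = 57.85 m³/s.
Channel B: With bottom width b = 4.79 m and side slope z = 3.1: A = (b + zy)y = (4.79 + 3.1×2.14)×2.14 = 24.45 m²; P = b + 2y√(1+z²) = 4.79 + 2×2.14×3.257 = 18.73 m. Hydraulic radius R = A/P = 24.45/18.73 = 1.305 m. Q_B = (1/0.028)·24.45·1.305^(2/3)·√0.0066 = 84.71 m³/s.
The larger discharge is 84.71 m³/s and the smaller is 57.85 m³/s; the ratio is 1.46.

1.46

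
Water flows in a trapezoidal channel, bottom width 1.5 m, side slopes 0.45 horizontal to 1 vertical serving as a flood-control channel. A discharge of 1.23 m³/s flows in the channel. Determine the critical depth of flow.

y_c = 0.393 m

At critical depth, Q² T / (g A³) = 1, i.e. A³/T = Q²/g = 1.23²/9.81 = 0.1542.
Try y = 0.319 m: A³/T = 0.08064 — too small.
Try y = 0.393 m: A³/T = 0.1544 — close enough.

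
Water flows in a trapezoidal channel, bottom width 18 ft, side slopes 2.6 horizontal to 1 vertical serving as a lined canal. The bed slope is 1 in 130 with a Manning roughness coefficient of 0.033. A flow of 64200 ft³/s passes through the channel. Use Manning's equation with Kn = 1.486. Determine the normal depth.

Manning's equation rearranged: A R^(2/3) = nQ / (1.486·√S) = 0.033 × 64200 / (1.486 × √0.007692) = 16260.
Trying y = 36.5 ft: A R^(2/3) = 28950 — over.
Trying y = 19.6 ft: A R^(2/3) = 6533 — short.
Trying y = 28.8 ft: A R^(2/3) = 16260 — close enough.

y_n = 28.8 ft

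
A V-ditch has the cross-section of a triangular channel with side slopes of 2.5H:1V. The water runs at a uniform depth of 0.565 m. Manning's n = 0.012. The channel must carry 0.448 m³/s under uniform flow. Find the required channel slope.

S = 0.00027

For a triangular section with side slope z = 2.5: A = zy² = 2.5×0.565² = 0.7981 m²; P = 2y√(1+z²) = 2×0.565×2.693 = 3.043 m.
Hydraulic radius R = A/P = 0.7981/3.043 = 0.2623 m.
From Manning's equation, S = [nQ / (1 A R^(2/3))]² = [0.012 × 0.448 / (1 × 0.7981 × 0.2623^(2/3))]² = 0.00027.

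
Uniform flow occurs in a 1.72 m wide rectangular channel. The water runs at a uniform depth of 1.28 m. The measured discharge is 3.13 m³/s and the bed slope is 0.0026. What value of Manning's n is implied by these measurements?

Flow area A = b·y = 1.72 × 1.28 = 2.202 m². Wetted perimeter P = b + 2y = 1.72 + 2×1.28 = 4.28 m.
Hydraulic radius R = A/P = 2.202/4.28 = 0.5144 m.
Rearranging Manning's equation: n = (1/Q) A R^(2/3) S^(1/2) = (1/3.13) × 2.202 × 0.5144^(2/3) × √0.0026 = 0.023.

n = 0.023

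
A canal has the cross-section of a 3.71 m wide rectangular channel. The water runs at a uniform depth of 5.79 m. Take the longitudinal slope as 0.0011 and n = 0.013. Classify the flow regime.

subcritical

Flow area A = b·y = 3.71 × 5.79 = 21.48 m². Wetted perimeter P = b + 2y = 3.71 + 2×5.79 = 15.29 m.
Hydraulic radius R = A/P = 21.48/15.29 = 1.405 m.
V = (1/n) R^(2/3) √S = (1/0.013) × 1.405^(2/3) × √0.0011 = 3.2 m/s. Hydraulic depth D_h = A/T = 21.48/3.71 = 5.79 m.
Froude number Fr = V/√(g·D_h) = 3.2/√(9.81×5.79) = 0.425, which is less than 1, so the flow is subcritical.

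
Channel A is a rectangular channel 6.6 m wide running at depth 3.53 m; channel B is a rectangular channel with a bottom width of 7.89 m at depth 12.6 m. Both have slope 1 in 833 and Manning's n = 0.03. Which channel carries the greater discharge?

Channel A: Flow area A = b·y = 6.6 × 3.53 = 23.3 m². Wetted perimeter P = b + 2y = 6.6 + 2×3.53 = 13.66 m. Hydraulic radius R = A/P = 23.3/13.66 = 1.706 m. Q_A = (1/0.03)·23.3·1.706^(2/3)·√0.0012 = 38.41 m³/s.
Channel B: Flow area A = b·y = 7.89 × 12.6 = 99.41 m². Wetted perimeter P = b + 2y = 7.89 + 2×12.6 = 33.09 m. Hydraulic radius R = A/P = 99.41/33.09 = 3.004 m. Q_B = (1/0.03)·99.41·3.004^(2/3)·√0.0012 = 239.1 m³/s.
Q_A = 38.41 m³/s vs Q_B = 239.1 m³/s, so channel B carries more.

channel B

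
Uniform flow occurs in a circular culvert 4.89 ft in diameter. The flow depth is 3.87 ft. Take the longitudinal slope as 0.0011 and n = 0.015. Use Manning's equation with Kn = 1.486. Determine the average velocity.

For a circular section of diameter D = 4.89 ft at depth y = 3.87 ft, the central angle is θ = 2 arccos(1 − 2y/D) = 4.386 rad. Then A = (D²/8)(θ − sin θ) = 15.94 ft² and P = Dθ/2 = 10.72 ft.
Hydraulic radius R = A/P = 15.94/10.72 = 1.487 ft.
From Manning's equation, V = (1.486/n) R^(2/3) S^(1/2) = (1.486/0.015) × 1.487^(2/3) × 0.0011^(1/2) = 4.28 ft/s.

V = 4.28 ft/s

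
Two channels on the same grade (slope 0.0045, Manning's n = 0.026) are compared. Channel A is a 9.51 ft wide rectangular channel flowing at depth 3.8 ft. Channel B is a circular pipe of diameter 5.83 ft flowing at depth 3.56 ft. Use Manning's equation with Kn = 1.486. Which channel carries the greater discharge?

channel A

Channel A: Flow area A = b·y = 9.51 × 3.8 = 36.14 ft². Wetted perimeter P = b + 2y = 9.51 + 2×3.8 = 17.11 ft. Hydraulic radius R = A/P = 36.14/17.11 = 2.112 ft. Q_A = (1.486/0.026)·36.14·2.112^(2/3)·√0.0045 = 228.1 ft³/s.
Channel B: For a circular section of diameter D = 5.83 ft at depth y = 3.56 ft, the central angle is θ = 2 arccos(1 − 2y/D) = 3.588 rad. Then A = (D²/8)(θ − sin θ) = 17.08 ft² and P = Dθ/2 = 10.46 ft. Hydraulic radius R = A/P = 17.08/10.46 = 1.633 ft. Q_B = (1.486/0.026)·17.08·1.633^(2/3)·√0.0045 = 90.79 ft³/s.
Q_A = 228.1 ft³/s vs Q_B = 90.79 ft³/s, so channel A carries more.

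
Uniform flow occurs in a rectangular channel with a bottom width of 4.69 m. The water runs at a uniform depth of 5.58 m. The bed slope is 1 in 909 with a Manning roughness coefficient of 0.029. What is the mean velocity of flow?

Flow area A = b·y = 4.69 × 5.58 = 26.17 m². Wetted perimeter P = b + 2y = 4.69 + 2×5.58 = 15.85 m.
Hydraulic radius R = A/P = 26.17/15.85 = 1.651 m.
From Manning's equation, V = (1/n) R^(2/3) S^(1/2) = (1/0.029) × 1.651^(2/3) × 0.0011^(1/2) = 1.6 m/s.

V = 1.6 m/s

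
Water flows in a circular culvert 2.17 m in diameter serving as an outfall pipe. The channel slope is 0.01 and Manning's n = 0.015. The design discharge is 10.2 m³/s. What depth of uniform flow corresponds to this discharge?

Manning's equation rearranged: A R^(2/3) = nQ / (1·√S) = 0.015 × 10.2 / (√0.01) = 1.53.
Trying y = 1.54 m: A R^(2/3) = 2.097 — too large.
Trying y = 0.96 m: A R^(2/3) = 0.9942 — too small.
Trying y = 1.24 m: A R^(2/3) = 1.532 — close enough.

y_n = 1.24 m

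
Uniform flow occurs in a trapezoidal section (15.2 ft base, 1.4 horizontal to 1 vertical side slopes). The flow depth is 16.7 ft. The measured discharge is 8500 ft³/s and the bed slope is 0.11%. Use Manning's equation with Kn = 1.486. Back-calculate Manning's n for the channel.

n = 0.016

With bottom width b = 15.2 ft and side slope z = 1.4: A = (b + zy)y = (15.2 + 1.4×16.7)×16.7 = 644.3 ft²; P = b + 2y√(1+z²) = 15.2 + 2×16.7×1.72 = 72.66 ft.
Hydraulic radius R = A/P = 644.3/72.66 = 8.867 ft.
Rearranging Manning's equation: n = (1.486/Q) A R^(2/3) S^(1/2) = (1.486/8500) × 644.3 × 8.867^(2/3) × √0.0011 = 0.016.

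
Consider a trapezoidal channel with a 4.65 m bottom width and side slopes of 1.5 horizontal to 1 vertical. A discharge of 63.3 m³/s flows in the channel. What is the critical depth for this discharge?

y_c = 2.11 m

At critical depth, Q² T / (g A³) = 1, i.e. A³/T = Q²/g = 63.3²/9.81 = 408.4.
At y = 1.87 m: A³/T = 264.1 — short.
At y = 2.58 m: A³/T = 857.2 — over.
At y = 2.11 m: A³/T = 408.3 — close enough.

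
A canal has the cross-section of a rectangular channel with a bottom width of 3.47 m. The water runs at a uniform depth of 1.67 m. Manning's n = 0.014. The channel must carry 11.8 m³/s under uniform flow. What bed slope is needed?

Flow area A = b·y = 3.47 × 1.67 = 5.795 m². Wetted perimeter P = b + 2y = 3.47 + 2×1.67 = 6.81 m.
Hydraulic radius R = A/P = 5.795/6.81 = 0.8509 m.
From Manning's equation, S = [nQ / (1 A R^(2/3))]² = [0.014 × 11.8 / (1 × 5.795 × 0.8509^(2/3))]² = 0.00101.

S = 0.00101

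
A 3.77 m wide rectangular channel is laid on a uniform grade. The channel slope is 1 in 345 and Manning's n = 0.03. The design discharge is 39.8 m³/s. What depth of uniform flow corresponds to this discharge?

Manning's equation rearranged: A R^(2/3) = nQ / (1·√S) = 0.03 × 39.8 / (√0.002899) = 22.18.
At y = 5.91 m: A R^(2/3) = 28.27 — over.
At y = 3.76 m: A R^(2/3) = 16.5 — short.
At y = 4.81 m: A R^(2/3) = 22.2 — ≈ 22.18.

y_n = 4.81 m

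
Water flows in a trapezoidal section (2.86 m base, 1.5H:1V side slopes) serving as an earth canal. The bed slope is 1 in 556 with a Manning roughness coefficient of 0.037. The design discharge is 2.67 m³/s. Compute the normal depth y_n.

Manning's equation rearranged: A R^(2/3) = nQ / (1·√S) = 0.037 × 2.67 / (√0.001799) = 2.329.
Try y = 0.9 m: A R^(2/3) = 2.757 — high.
Try y = 0.567 m: A R^(2/3) = 1.197 — low.
Try y = 0.821 m: A R^(2/3) = 2.329 — ≈ 2.329.

y_n = 0.821 m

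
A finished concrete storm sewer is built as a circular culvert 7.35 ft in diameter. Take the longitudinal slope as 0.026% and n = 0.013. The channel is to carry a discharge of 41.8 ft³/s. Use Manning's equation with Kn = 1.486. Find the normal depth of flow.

y_n = 3.03 ft

Manning's equation rearranged: A R^(2/3) = nQ / (1.486·√S) = 0.013 × 41.8 / (1.486 × √0.00026) = 22.68.
Try y = 3.65 ft: A R^(2/3) = 31.46 — high.
Try y = 2.4 ft: A R^(2/3) = 14.67 — low.
Try y = 3.03 ft: A R^(2/3) = 22.66 — close enough.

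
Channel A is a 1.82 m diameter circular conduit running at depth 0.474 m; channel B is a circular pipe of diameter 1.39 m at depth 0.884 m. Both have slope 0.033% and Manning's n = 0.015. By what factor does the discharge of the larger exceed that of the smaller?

2.41

Channel A: For a circular section of diameter D = 1.82 m at depth y = 0.474 m, the central angle is θ = 2 arccos(1 − 2y/D) = 2.142 rad. Then A = (D²/8)(θ − sin θ) = 0.5388 m² and P = Dθ/2 = 1.949 m. Hydraulic radius R = A/P = 0.5388/1.949 = 0.2764 m. Q_A = (1/0.015)·0.5388·0.2764^(2/3)·√0.00033 = 0.2768 m³/s.
Channel B: For a circular section of diameter D = 1.39 m at depth y = 0.884 m, the central angle is θ = 2 arccos(1 − 2y/D) = 3.692 rad. Then A = (D²/8)(θ − sin θ) = 1.018 m² and P = Dθ/2 = 2.566 m. Hydraulic radius R = A/P = 1.018/2.566 = 0.3968 m. Q_B = (1/0.015)·1.018·0.3968^(2/3)·√0.00033 = 0.6658 m³/s.
The larger discharge is 0.6658 m³/s and the smaller is 0.2768 m³/s; the ratio is 2.41.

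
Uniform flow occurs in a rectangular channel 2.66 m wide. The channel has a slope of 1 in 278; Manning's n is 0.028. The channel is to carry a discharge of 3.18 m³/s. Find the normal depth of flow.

y_n = 0.86 m

Manning's equation rearranged: A R^(2/3) = nQ / (1·√S) = 0.028 × 3.18 / (√0.003597) = 1.485.
Try y = 1.1 m: A R^(2/3) = 2.086 — over.
Try y = 0.86 m: A R^(2/3) = 1.484 — matches.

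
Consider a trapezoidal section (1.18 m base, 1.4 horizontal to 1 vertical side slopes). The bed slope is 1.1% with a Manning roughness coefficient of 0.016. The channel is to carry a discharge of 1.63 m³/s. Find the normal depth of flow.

y_n = 0.366 m

Manning's equation rearranged: A R^(2/3) = nQ / (1·√S) = 0.016 × 1.63 / (√0.011) = 0.2487.
At y = 0.256 m: A R^(2/3) = 0.1307 — short.
At y = 0.412 m: A R^(2/3) = 0.3088 — over.
At y = 0.366 m: A R^(2/3) = 0.2484 — ≈ 0.2487.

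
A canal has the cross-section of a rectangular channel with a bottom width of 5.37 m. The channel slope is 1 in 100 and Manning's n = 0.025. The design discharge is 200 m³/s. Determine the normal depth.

Manning's equation rearranged: A R^(2/3) = nQ / (1·√S) = 0.025 × 200 / (√0.01) = 50.
Trying y = 4.67 m: A R^(2/3) = 35.79 — low.
Trying y = 6.92 m: A R^(2/3) = 57.69 — high.
Trying y = 6.14 m: A R^(2/3) = 50.01 — matches.

y_n = 6.14 m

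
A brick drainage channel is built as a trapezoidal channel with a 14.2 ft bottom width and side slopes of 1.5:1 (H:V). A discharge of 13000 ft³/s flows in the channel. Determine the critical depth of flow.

y_c = 17.4 ft

At critical depth, Q² T / (g A³) = 1, i.e. A³/T = Q²/g = 13000²/32.2 = 5248000.
Trying y = 11.9 ft: A³/T = 1112000 — short.
Trying y = 19.6 ft: A³/T = 8549000 — over.
Trying y = 17.4 ft: A³/T = 5193000 — ≈ 5248000.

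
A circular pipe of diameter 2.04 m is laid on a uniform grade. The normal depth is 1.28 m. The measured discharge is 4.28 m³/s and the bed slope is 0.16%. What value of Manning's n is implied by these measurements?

n = 0.014

For a circular section of diameter D = 2.04 m at depth y = 1.28 m, the central angle is θ = 2 arccos(1 − 2y/D) = 3.657 rad. Then A = (D²/8)(θ − sin θ) = 2.159 m² and P = Dθ/2 = 3.73 m.
Hydraulic radius R = A/P = 2.159/3.73 = 0.5787 m.
Rearranging Manning's equation: n = (1/Q) A R^(2/3) S^(1/2) = (1/4.28) × 2.159 × 0.5787^(2/3) × √0.0016 = 0.014.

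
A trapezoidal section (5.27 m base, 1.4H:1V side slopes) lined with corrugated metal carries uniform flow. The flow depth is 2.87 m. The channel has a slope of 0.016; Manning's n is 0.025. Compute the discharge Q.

With bottom width b = 5.27 m and side slope z = 1.4: A = (b + zy)y = (5.27 + 1.4×2.87)×2.87 = 26.66 m²; P = b + 2y√(1+z²) = 5.27 + 2×2.87×1.72 = 15.15 m.
Hydraulic radius R = A/P = 26.66/15.15 = 1.76 m.
Manning's equation: Q = (1/n) A R^(2/3) S^(1/2) = (1/0.025) × 26.66 × 1.76^(2/3) × 0.016^(1/2) = 197 m³/s.

Q = 197 m³/s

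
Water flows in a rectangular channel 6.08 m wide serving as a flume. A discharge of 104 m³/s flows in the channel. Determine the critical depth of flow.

y_c = 3.1 m

For a rectangular channel, critical depth y_c = (q²/g)^(1/3) where q = Q/b = 104/6.08 = 17.11 m²/s.
So y_c = (17.11²/9.81)^(1/3) = 3.1 m.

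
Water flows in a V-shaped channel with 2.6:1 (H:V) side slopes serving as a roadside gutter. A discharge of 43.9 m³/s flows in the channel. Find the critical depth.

At critical depth, Q² T / (g A³) = 1, i.e. A³/T = Q²/g = 43.9²/9.81 = 196.5.
Try y = 1.93 m: A³/T = 90.51 — low.
Try y = 2.46 m: A³/T = 304.5 — high.
Try y = 2.25 m: A³/T = 194.9 — matches.

y_c = 2.25 m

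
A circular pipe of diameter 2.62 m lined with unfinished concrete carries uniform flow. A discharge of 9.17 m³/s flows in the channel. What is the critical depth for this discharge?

y_c = 1.36 m

At critical depth, Q² T / (g A³) = 1, i.e. A³/T = Q²/g = 9.17²/9.81 = 8.572.
Try y = 1.67 m: A³/T = 18.94 — too large.
Try y = 1.12 m: A³/T = 4.105 — too small.
Try y = 1.36 m: A³/T = 8.626 — matches.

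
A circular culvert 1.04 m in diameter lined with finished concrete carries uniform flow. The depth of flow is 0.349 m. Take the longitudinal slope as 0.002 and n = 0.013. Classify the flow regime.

subcritical

For a circular section of diameter D = 1.04 m at depth y = 0.349 m, the central angle is θ = 2 arccos(1 − 2y/D) = 2.471 rad. Then A = (D²/8)(θ − sin θ) = 0.2502 m² and P = Dθ/2 = 1.285 m.
Hydraulic radius R = A/P = 0.2502/1.285 = 0.1947 m.
V = (1/n) R^(2/3) √S = (1/0.013) × 0.1947^(2/3) × √0.002 = 1.155 m/s. Hydraulic depth D_h = A/T = 0.2502/0.9822 = 0.2547 m.
Froude number Fr = V/√(g·D_h) = 1.155/√(9.81×0.2547) = 0.731, which is less than 1, so the flow is subcritical.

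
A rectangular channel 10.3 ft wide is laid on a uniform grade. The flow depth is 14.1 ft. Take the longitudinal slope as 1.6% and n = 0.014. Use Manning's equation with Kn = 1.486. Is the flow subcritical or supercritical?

supercritical

Flow area A = b·y = 10.3 × 14.1 = 145.2 ft². Wetted perimeter P = b + 2y = 10.3 + 2×14.1 = 38.5 ft.
Hydraulic radius R = A/P = 145.2/38.5 = 3.772 ft.
V = (1.486/n) R^(2/3) √S = (1.486/0.014) × 3.772^(2/3) × √0.016 = 32.53 ft/s. Hydraulic depth D_h = A/T = 145.2/10.3 = 14.1 ft.
Froude number Fr = V/√(g·D_h) = 32.53/√(32.2×14.1) = 1.53, which is greater than 1, so the flow is supercritical.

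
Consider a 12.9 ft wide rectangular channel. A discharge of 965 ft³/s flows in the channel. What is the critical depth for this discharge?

y_c = 5.58 ft

For a rectangular channel, critical depth y_c = (q²/g)^(1/3) where q = Q/b = 965/12.9 = 74.81 ft²/s.
So y_c = (74.81²/32.2)^(1/3) = 5.58 ft.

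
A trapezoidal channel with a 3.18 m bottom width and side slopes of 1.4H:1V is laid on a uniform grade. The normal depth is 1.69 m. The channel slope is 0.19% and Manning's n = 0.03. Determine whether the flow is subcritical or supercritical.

With bottom width b = 3.18 m and side slope z = 1.4: A = (b + zy)y = (3.18 + 1.4×1.69)×1.69 = 9.373 m²; P = b + 2y√(1+z²) = 3.18 + 2×1.69×1.72 = 8.995 m.
Hydraulic radius R = A/P = 9.373/8.995 = 1.042 m.
V = (1/n) R^(2/3) √S = (1/0.03) × 1.042^(2/3) × √0.0019 = 1.493 m/s. Hydraulic depth D_h = A/T = 9.373/7.912 = 1.185 m.
Froude number Fr = V/√(g·D_h) = 1.493/√(9.81×1.185) = 0.438, which is less than 1, so the flow is subcritical.

subcritical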